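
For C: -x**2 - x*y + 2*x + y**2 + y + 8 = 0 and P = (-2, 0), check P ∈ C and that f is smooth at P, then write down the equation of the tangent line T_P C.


Tangent line at P: 6*x + 3*y + 12 = 0.

Step 1: f(-2, 0) = 0, so P lies on C.
Step 2: partial derivatives
  f_x(x, y) = -2*x - y + 2, f_y(x, y) = -x + 2*y + 1.
  f_x(P) = 6, f_y(P) = 3 (gradient nonzero, so P is smooth).
Step 3: tangent line at P: 6·(x − -2) + 3·(y − 0) = 0.
Expanding: 6*x + 3*y + 12 = 0.


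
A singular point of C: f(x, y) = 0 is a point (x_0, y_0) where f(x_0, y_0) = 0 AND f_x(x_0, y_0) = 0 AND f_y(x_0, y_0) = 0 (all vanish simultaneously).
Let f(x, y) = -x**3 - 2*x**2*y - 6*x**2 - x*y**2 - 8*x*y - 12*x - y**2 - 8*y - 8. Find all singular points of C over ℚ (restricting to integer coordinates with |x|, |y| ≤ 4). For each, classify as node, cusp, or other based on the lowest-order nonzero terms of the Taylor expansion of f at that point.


Singular points: {(-2, 0)}; classification: cusp.

Compute partial derivatives:
  f_x = -3*x**2 - 4*x*y - 12*x - y**2 - 8*y - 12.
  f_y = -2*x**2 - 2*x*y - 8*x - 2*y - 8.
Scan x_0 ∈ {−4, ..., 4}. For each x_0, f_y(x_0, y) is a polynomial in y; find its integer roots y ∈ {−4, ..., 4}, then test f_x and f at those candidates.
  x = -4: f_y(-4, y) = 6*y - 8; no integer root y with |y| ≤ 4.
  x = -3: f_y(-3, y) = 4*y - 2; no integer root y with |y| ≤ 4.
  x = -2: f_y(-2, y) = 2*y; vanishes at y ∈ {0}. (-2, 0): f_x = 0, f = 0 — SINGULAR.
  x = -1: f_y(-1, y) = -2; no integer root y with |y| ≤ 4.
  x = 0: f_y(0, y) = -2*y - 8; vanishes at y ∈ {-4}. (0, -4): f_x = 4 ≠ 0.
  x = 1: f_y(1, y) = -4*y - 18; no integer root y with |y| ≤ 4.
  x = 2: f_y(2, y) = -6*y - 32; no integer root y with |y| ≤ 4.
  x = 3: f_y(3, y) = -8*y - 50; no integer root y with |y| ≤ 4.
  x = 4: f_y(4, y) = -10*y - 72; no integer root y with |y| ≤ 4.
Only singular point on the grid: (-2, 0).
Classify: substitute x = -2 + u, y = 0 + v and expand: f = -u**3 - 2*u**2*v - u*v**2 + v**2.
No constant or linear terms (consistent with a singular point). Quadratic part: v**2. Cubic part: -u**3 - 2*u**2*v - u*v**2.
The quadratic part v**2 is a perfect square, so there is a single (double) tangent line v = 0, i.e. y = 0. Restricting the cubic part to that line (v = 0) leaves -u**3 ≠ 0, so f is not divisible by v and the branch is v² ≈ u**3 to lowest order — this is a cusp.
Classification: cusp.


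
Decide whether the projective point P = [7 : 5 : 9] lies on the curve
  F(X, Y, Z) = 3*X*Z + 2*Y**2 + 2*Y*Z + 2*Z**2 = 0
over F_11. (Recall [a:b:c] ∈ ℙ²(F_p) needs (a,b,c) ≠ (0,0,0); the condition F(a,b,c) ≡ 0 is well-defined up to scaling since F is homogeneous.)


F(7,5,9) ≡ 7 (mod 11); P is NOT on the curve.

Evaluate F(7, 5, 9) term-by-term (mod 11).
  3*X*Z ↦ 3·7·1·9 = 189
  2*Y**2 ↦ 2·1·25·1 = 50
  2*Y*Z ↦ 2·1·5·9 = 90
  2*Z**2 ↦ 2·1·1·81 = 162
Sum: F(7, 5, 9) = (189) + (50) + (90) + (162) = 491.
Reducing mod 11: 491 ≡ 7 (mod 11).
Since F(a, b, c) ≡ 7 ≠ 0 (mod 11), P does NOT lie on the curve.


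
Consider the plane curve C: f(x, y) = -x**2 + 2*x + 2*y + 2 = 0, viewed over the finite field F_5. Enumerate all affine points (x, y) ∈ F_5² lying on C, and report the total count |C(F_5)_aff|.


Affine F_5-points: {(0, 4), (1, 1), (2, 4), (3, 3), (4, 3)}; count = 5.

For each of the 25 pairs (x, y) ∈ F_5², evaluate f(x, y) mod 5. Record the zeros.
  x = 0: [0↦2, 1↦4, 2↦1, 3↦3, 4↦0]  zeros at y ∈ {4}
  x = 1: [0↦3, 1↦0, 2↦2, 3↦4, 4↦1]  zeros at y ∈ {1}
  x = 2: [0↦2, 1↦4, 2↦1, 3↦3, 4↦0]  zeros at y ∈ {4}
  x = 3: [0↦4, 1↦1, 2↦3, 3↦0, 4↦2]  zeros at y ∈ {3}
  x = 4: [0↦4, 1↦1, 2↦3, 3↦0, 4↦2]  zeros at y ∈ {3}
Collecting zeros: affine points = {(0, 4), (1, 1), (2, 4), (3, 3), (4, 3)}.
Total count |C(F_5)_aff| = 5.


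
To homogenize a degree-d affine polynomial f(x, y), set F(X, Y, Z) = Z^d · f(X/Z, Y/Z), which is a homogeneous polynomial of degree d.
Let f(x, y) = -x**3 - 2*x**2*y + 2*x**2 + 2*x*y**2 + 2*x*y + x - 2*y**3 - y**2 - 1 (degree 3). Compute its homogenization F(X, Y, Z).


F(X, Y, Z) = -X**3 - 2*X**2*Y + 2*X**2*Z + 2*X*Y**2 + 2*X*Y*Z + X*Z**2 - 2*Y**3 - Y**2*Z - Z**3

deg(f) = 3.
Substitute x = X/Z, y = Y/Z into f, then multiply by Z^3.
  monomial -1·x^3·y^0 ↦ -1·X^3·Y^0·Z^0.
  monomial -2·x^2·y^1 ↦ -2·X^2·Y^1·Z^0.
  monomial 2·x^2·y^0 ↦ 2·X^2·Y^0·Z^1.
  monomial 2·x^1·y^2 ↦ 2·X^1·Y^2·Z^0.
  monomial 2·x^1·y^1 ↦ 2·X^1·Y^1·Z^1.
  monomial 1·x^1·y^0 ↦ 1·X^1·Y^0·Z^2.
  monomial -2·x^0·y^3 ↦ -2·X^0·Y^3·Z^0.
  monomial -1·x^0·y^2 ↦ -1·X^0·Y^2·Z^1.
  monomial -1·x^0·y^0 ↦ -1·X^0·Y^0·Z^3.
Collecting: F(X, Y, Z) = -X**3 - 2*X**2*Y + 2*X**2*Z + 2*X*Y**2 + 2*X*Y*Z + X*Z**2 - 2*Y**3 - Y**2*Z - Z**3.


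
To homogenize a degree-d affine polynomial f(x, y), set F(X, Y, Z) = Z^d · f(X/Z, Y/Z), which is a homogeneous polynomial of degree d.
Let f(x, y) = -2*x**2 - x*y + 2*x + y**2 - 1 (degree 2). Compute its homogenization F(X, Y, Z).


F(X, Y, Z) = -2*X**2 - X*Y + 2*X*Z + Y**2 - Z**2

deg(f) = 2.
Substitute x = X/Z, y = Y/Z into f, then multiply by Z^2.
  monomial -2·x^2·y^0 ↦ -2·X^2·Y^0·Z^0.
  monomial -1·x^1·y^1 ↦ -1·X^1·Y^1·Z^0.
  monomial 2·x^1·y^0 ↦ 2·X^1·Y^0·Z^1.
  monomial 1·x^0·y^2 ↦ 1·X^0·Y^2·Z^0.
  monomial -1·x^0·y^0 ↦ -1·X^0·Y^0·Z^2.
Collecting: F(X, Y, Z) = -2*X**2 - X*Y + 2*X*Z + Y**2 - Z**2.


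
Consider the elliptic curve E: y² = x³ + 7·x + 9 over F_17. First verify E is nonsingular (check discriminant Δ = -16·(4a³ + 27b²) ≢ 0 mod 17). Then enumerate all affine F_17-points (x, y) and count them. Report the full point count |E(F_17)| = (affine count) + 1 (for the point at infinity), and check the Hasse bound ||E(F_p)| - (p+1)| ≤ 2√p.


Affine points = {(0, 3), (0, 14), (1, 0), (4, 4), (4, 13), (5, 4), (5, 13), (8, 4), (8, 13), (9, 6), (9, 11), (10, 5), (10, 12), (12, 6), (12, 11), (13, 6), (13, 11), (15, 2), (15, 15), (16, 1), (16, 16)}; affine count = 21; |E(F_17)| = 22.

Discriminant check: Δ ∝ 4a³ + 27b² = 4·7³ + 27·9² = 4·343 + 27·81 ≡ 6 (mod 17). Nonzero ⇒ E is nonsingular.
For each x ∈ F_17, compute rhs = x³ + 7·x + 9 mod 17, then count y ∈ F_17 with y² ≡ rhs.
  x = 0: rhs = 9, matching y values: 3, 14 (2 points).
  x = 1: rhs = 0, matching y values: 0 (1 points).
  x = 2: rhs = 14, matching y values: none (0 points).
  x = 3: rhs = 6, matching y values: none (0 points).
  x = 4: rhs = 16, matching y values: 4, 13 (2 points).
  x = 5: rhs = 16, matching y values: 4, 13 (2 points).
  x = 6: rhs = 12, matching y values: none (0 points).
  x = 7: rhs = 10, matching y values: none (0 points).
  x = 8: rhs = 16, matching y values: 4, 13 (2 points).
  x = 9: rhs = 2, matching y values: 6, 11 (2 points).
  x = 10: rhs = 8, matching y values: 5, 12 (2 points).
  x = 11: rhs = 6, matching y values: none (0 points).
  x = 12: rhs = 2, matching y values: 6, 11 (2 points).
  x = 13: rhs = 2, matching y values: 6, 11 (2 points).
  x = 14: rhs = 12, matching y values: none (0 points).
  x = 15: rhs = 4, matching y values: 2, 15 (2 points).
  x = 16: rhs = 1, matching y values: 1, 16 (2 points).
Total affine count: 21.
Full point count |E(F_17)| = 21 + 1 = 22.
Hasse bound: |22 − (17+1)| = |4| = 4 ≤ 2√17 ≈ 8.2462 ✓.


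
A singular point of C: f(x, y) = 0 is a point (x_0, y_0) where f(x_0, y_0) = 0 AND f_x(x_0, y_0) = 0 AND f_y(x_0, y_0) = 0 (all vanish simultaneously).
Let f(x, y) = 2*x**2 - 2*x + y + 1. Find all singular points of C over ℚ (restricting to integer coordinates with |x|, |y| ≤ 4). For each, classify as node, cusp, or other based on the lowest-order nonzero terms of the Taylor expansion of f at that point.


No singular points in the scanned grid; C is smooth there.

Compute partial derivatives:
  f_x = 4*x - 2.
  f_y = 1.
f_y = 1 is a nonzero constant, so f_y never vanishes: no point (x, y) can satisfy f = f_x = f_y = 0. In particular no (x, y) ∈ {−4, ..., 4}² is singular; the curve is smooth.


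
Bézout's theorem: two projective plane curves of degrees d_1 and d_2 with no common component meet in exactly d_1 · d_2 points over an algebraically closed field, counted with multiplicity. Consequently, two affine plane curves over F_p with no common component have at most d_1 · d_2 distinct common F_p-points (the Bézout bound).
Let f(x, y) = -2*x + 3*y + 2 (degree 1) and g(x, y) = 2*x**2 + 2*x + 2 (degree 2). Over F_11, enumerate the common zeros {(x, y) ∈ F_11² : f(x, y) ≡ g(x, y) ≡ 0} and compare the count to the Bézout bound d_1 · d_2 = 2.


Common zeros: ∅; count = 0; Bézout bound = 2.

deg(f) = 1, deg(g) = 2, so Bézout bound = 2.
Scan x ∈ F_11. For each x, list the y ∈ F_11 with f(x, y) ≡ 0 and those with g(x, y) ≡ 0 (mod 11); the common zeros in that column are the intersection.
  x = 0: f ≡ 0 at y ∈ {3}; g ≡ 0 at y ∈ ∅; common: ∅.
  x = 1: f ≡ 0 at y ∈ {0}; g ≡ 0 at y ∈ ∅; common: ∅.
  x = 2: f ≡ 0 at y ∈ {8}; g ≡ 0 at y ∈ ∅; common: ∅.
  x = 3: f ≡ 0 at y ∈ {5}; g ≡ 0 at y ∈ ∅; common: ∅.
  x = 4: f ≡ 0 at y ∈ {2}; g ≡ 0 at y ∈ ∅; common: ∅.
  x = 5: f ≡ 0 at y ∈ {10}; g ≡ 0 at y ∈ ∅; common: ∅.
  x = 6: f ≡ 0 at y ∈ {7}; g ≡ 0 at y ∈ ∅; common: ∅.
  x = 7: f ≡ 0 at y ∈ {4}; g ≡ 0 at y ∈ ∅; common: ∅.
  x = 8: f ≡ 0 at y ∈ {1}; g ≡ 0 at y ∈ ∅; common: ∅.
  x = 9: f ≡ 0 at y ∈ {9}; g ≡ 0 at y ∈ ∅; common: ∅.
  x = 10: f ≡ 0 at y ∈ {6}; g ≡ 0 at y ∈ ∅; common: ∅.
Collecting: common zeros = ∅, so the count is 0.
Comparison with the Bézout bound: 0 ≤ 2 = deg(f)·deg(g), as expected for curves with no common component (the affine F_11-count falls short of the bound because intersections may lie at infinity, over extension fields, or carry multiplicity).


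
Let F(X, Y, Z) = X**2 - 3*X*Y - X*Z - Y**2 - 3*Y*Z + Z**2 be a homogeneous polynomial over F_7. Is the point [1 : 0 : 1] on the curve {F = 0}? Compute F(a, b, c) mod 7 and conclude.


F(1,0,1) ≡ 1 (mod 7); P is NOT on the curve.

Evaluate F(1, 0, 1) term-by-term (mod 7).
  X**2 ↦ 1·1·1·1 = 1
  -3*X*Y ↦ -3·1·0·1 = 0
  -X*Z ↦ -1·1·1·1 = -1
  -Y**2 ↦ -1·1·0·1 = 0
  -3*Y*Z ↦ -3·1·0·1 = 0
  Z**2 ↦ 1·1·1·1 = 1
Sum: F(1, 0, 1) = (1) + (0) + (-1) + (0) + (0) + (1) = 1.
Reducing mod 7: 1 ≡ 1 (mod 7).
Since F(a, b, c) ≡ 1 ≠ 0 (mod 7), P does NOT lie on the curve.


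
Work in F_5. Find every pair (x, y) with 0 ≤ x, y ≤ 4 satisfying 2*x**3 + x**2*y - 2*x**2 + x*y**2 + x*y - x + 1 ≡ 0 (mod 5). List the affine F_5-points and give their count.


Affine F_5-points: {(1, 0), (1, 3), (2, 1), (3, 2), (3, 4)}; count = 5.

For each of the 25 pairs (x, y) ∈ F_5², evaluate f(x, y) mod 5. Record the zeros.
  x = 0: [0↦1, 1↦1, 2↦1, 3↦1, 4↦1]  zeros at y ∈ ∅
  x = 1: [0↦0, 1↦3, 2↦3, 3↦0, 4↦4]  zeros at y ∈ {0, 3}
  x = 2: [0↦2, 1↦0, 2↦2, 3↦3, 4↦3]  zeros at y ∈ {1}
  x = 3: [0↦4, 1↦4, 2↦0, 3↦2, 4↦0]  zeros at y ∈ {2, 4}
  x = 4: [0↦3, 1↦2, 2↦4, 3↦4, 4↦2]  zeros at y ∈ ∅
Collecting zeros: affine points = {(1, 0), (1, 3), (2, 1), (3, 2), (3, 4)}.
Total count |C(F_5)_aff| = 5.


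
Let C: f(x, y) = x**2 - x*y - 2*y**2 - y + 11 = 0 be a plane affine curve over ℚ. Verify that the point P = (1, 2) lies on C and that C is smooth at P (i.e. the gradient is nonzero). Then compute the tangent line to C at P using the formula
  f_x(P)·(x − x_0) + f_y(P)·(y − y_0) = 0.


Tangent line at P: 20 - 10*y = 0.

Step 1: f(1, 2) = 0, so P lies on C.
Step 2: partial derivatives
  f_x(x, y) = 2*x - y, f_y(x, y) = -x - 4*y - 1.
  f_x(P) = 0, f_y(P) = -10 (gradient nonzero, so P is smooth).
Step 3: tangent line at P: 0·(x − 1) + -10·(y − 2) = 0.
Expanding: 20 - 10*y = 0.


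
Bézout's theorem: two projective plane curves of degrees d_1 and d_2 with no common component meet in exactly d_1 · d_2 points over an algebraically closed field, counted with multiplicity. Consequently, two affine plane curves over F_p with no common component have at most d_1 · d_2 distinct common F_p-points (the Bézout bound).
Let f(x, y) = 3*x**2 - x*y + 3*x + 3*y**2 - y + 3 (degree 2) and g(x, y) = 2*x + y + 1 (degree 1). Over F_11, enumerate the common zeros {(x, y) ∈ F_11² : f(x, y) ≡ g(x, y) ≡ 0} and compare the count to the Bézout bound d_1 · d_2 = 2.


Common zeros: ∅; count = 0; Bézout bound = 2.

deg(f) = 2, deg(g) = 1, so Bézout bound = 2.
Scan x ∈ F_11. For each x, list the y ∈ F_11 with f(x, y) ≡ 0 and those with g(x, y) ≡ 0 (mod 11); the common zeros in that column are the intersection.
  x = 0: f ≡ 0 at y ∈ {7, 8}; g ≡ 0 at y ∈ {10}; common: ∅.
  x = 1: f ≡ 0 at y ∈ ∅; g ≡ 0 at y ∈ {8}; common: ∅.
  x = 2: f ≡ 0 at y ∈ ∅; g ≡ 0 at y ∈ {6}; common: ∅.
  x = 3: f ≡ 0 at y ∈ ∅; g ≡ 0 at y ∈ {4}; common: ∅.
  x = 4: f ≡ 0 at y ∈ ∅; g ≡ 0 at y ∈ {2}; common: ∅.
  x = 5: f ≡ 0 at y ∈ {6, 7}; g ≡ 0 at y ∈ {0}; common: ∅.
  x = 6: f ≡ 0 at y ∈ ∅; g ≡ 0 at y ∈ {9}; common: ∅.
  x = 7: f ≡ 0 at y ∈ {4, 6}; g ≡ 0 at y ∈ {7}; common: ∅.
  x = 8: f ≡ 0 at y ∈ {4, 10}; g ≡ 0 at y ∈ {5}; common: ∅.
  x = 9: f ≡ 0 at y ∈ {8, 10}; g ≡ 0 at y ∈ {3}; common: ∅.
  x = 10: f ≡ 0 at y ∈ ∅; g ≡ 0 at y ∈ {1}; common: ∅.
Collecting: common zeros = ∅, so the count is 0.
Comparison with the Bézout bound: 0 ≤ 2 = deg(f)·deg(g), as expected for curves with no common component (the affine F_11-count falls short of the bound because intersections may lie at infinity, over extension fields, or carry multiplicity).


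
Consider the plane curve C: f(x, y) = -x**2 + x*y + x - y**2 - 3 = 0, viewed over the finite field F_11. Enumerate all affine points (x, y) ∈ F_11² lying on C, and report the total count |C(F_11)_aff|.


Affine F_11-points: {(1, 6), (4, 2), (6, 0), (6, 6), (7, 3), (7, 4), (8, 3), (8, 5), (9, 4), (9, 5), (10, 2), (10, 8)}; count = 12.

For each of the 121 pairs (x, y) ∈ F_11², evaluate f(x, y) mod 11. Record the zeros.
  x = 0: [0↦8, 1↦7, 2↦4, 3↦10, 4↦3, 5↦5, 6↦5, 7↦3, 8↦10, 9↦4, 10↦7]  zeros at y ∈ ∅
  x = 1: [0↦8, 1↦8, 2↦6, 3↦2, 4↦7, 5↦10, 6↦0, 7↦10, 8↦7, 9↦2, 10↦6]  zeros at y ∈ {6}
  x = 2: [0↦6, 1↦7, 2↦6, 3↦3, 4↦9, 5↦2, 6↦4, 7↦4, 8↦2, 9↦9, 10↦3]  zeros at y ∈ ∅
  x = 3: [0↦2, 1↦4, 2↦4, 3↦2, 4↦9, 5↦3, 6↦6, 7↦7, 8↦6, 9↦3, 10↦9]  zeros at y ∈ ∅
  x = 4: [0↦7, 1↦10, 2↦0, 3↦10, 4↦7, 5↦2, 6↦6, 7↦8, 8↦8, 9↦6, 10↦2]  zeros at y ∈ {2}
  x = 5: [0↦10, 1↦3, 2↦5, 3↦5, 4↦3, 5↦10, 6↦4, 7↦7, 8↦8, 9↦7, 10↦4]  zeros at y ∈ ∅
  x = 6: [0↦0, 1↦5, 2↦8, 3↦9, 4↦8, 5↦5, 6↦0, 7↦4, 8↦6, 9↦6, 10↦4]  zeros at y ∈ {0, 6}
  x = 7: [0↦10, 1↦5, 2↦9, 3↦0, 4↦0, 5↦9, 6↦5, 7↦10, 8↦2, 9↦3, 10↦2]  zeros at y ∈ {3, 4}
  x = 8: [0↦7, 1↦3, 2↦8, 3↦0, 4↦1, 5↦0, 6↦8, 7↦3, 8↦7, 9↦9, 10↦9]  zeros at y ∈ {3, 5}
  x = 9: [0↦2, 1↦10, 2↦5, 3↦9, 4↦0, 5↦0, 6↦9, 7↦5, 8↦10, 9↦2, 10↦3]  zeros at y ∈ {4, 5}
  x = 10: [0↦6, 1↦4, 2↦0, 3↦5, 4↦8, 5↦9, 6↦8, 7↦5, 8↦0, 9↦4, 10↦6]  zeros at y ∈ {2, 8}
Collecting zeros: affine points = {(1, 6), (4, 2), (6, 0), (6, 6), (7, 3), (7, 4), (8, 3), (8, 5), (9, 4), (9, 5), (10, 2), (10, 8)}.
Total count |C(F_11)_aff| = 12.


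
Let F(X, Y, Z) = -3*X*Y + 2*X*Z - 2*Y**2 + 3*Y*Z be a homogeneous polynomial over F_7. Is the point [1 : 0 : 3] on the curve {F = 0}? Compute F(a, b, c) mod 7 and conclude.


F(1,0,3) ≡ 6 (mod 7); P is NOT on the curve.

Evaluate F(1, 0, 3) term-by-term (mod 7).
  -3*X*Y ↦ -3·1·0·1 = 0
  2*X*Z ↦ 2·1·1·3 = 6
  -2*Y**2 ↦ -2·1·0·1 = 0
  3*Y*Z ↦ 3·1·0·3 = 0
Sum: F(1, 0, 3) = (0) + (6) + (0) + (0) = 6.
Reducing mod 7: 6 ≡ 6 (mod 7).
Since F(a, b, c) ≡ 6 ≠ 0 (mod 7), P does NOT lie on the curve.


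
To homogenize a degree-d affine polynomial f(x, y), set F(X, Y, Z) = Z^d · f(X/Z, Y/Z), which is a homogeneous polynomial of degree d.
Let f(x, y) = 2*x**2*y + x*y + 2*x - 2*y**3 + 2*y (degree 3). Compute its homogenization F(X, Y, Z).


F(X, Y, Z) = 2*X**2*Y + X*Y*Z + 2*X*Z**2 - 2*Y**3 + 2*Y*Z**2

deg(f) = 3.
Substitute x = X/Z, y = Y/Z into f, then multiply by Z^3.
  monomial 2·x^2·y^1 ↦ 2·X^2·Y^1·Z^0.
  monomial 1·x^1·y^1 ↦ 1·X^1·Y^1·Z^1.
  monomial 2·x^1·y^0 ↦ 2·X^1·Y^0·Z^2.
  monomial -2·x^0·y^3 ↦ -2·X^0·Y^3·Z^0.
  monomial 2·x^0·y^1 ↦ 2·X^0·Y^1·Z^2.
Collecting: F(X, Y, Z) = 2*X**2*Y + X*Y*Z + 2*X*Z**2 - 2*Y**3 + 2*Y*Z**2.


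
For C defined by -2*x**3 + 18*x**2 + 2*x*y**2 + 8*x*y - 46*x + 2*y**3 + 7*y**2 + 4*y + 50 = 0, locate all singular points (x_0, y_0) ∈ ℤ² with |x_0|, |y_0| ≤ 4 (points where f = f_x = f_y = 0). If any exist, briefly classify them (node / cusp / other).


Singular points: {(3, -2)}; classification: cusp.

Compute partial derivatives:
  f_x = -6*x**2 + 36*x + 2*y**2 + 8*y - 46.
  f_y = 4*x*y + 8*x + 6*y**2 + 14*y + 4.
Scan x_0 ∈ {−4, ..., 4}. For each x_0, f_y(x_0, y) is a polynomial in y; find its integer roots y ∈ {−4, ..., 4}, then test f_x and f at those candidates.
  x = -4: f_y(-4, y) = 6*y**2 - 2*y - 28; vanishes at y ∈ {-2}. (-4, -2): f_x = -294 ≠ 0.
  x = -3: f_y(-3, y) = 6*y**2 + 2*y - 20; vanishes at y ∈ {-2}. (-3, -2): f_x = -216 ≠ 0.
  x = -2: f_y(-2, y) = 6*y**2 + 6*y - 12; vanishes at y ∈ {-2, 1}. (-2, -2): f_x = -150 ≠ 0; (-2, 1): f_x = -132 ≠ 0.
  x = -1: f_y(-1, y) = 6*y**2 + 10*y - 4; vanishes at y ∈ {-2}. (-1, -2): f_x = -96 ≠ 0.
  x = 0: f_y(0, y) = 6*y**2 + 14*y + 4; vanishes at y ∈ {-2}. (0, -2): f_x = -54 ≠ 0.
  x = 1: f_y(1, y) = 6*y**2 + 18*y + 12; vanishes at y ∈ {-2, -1}. (1, -2): f_x = -24 ≠ 0; (1, -1): f_x = -22 ≠ 0.
  x = 2: f_y(2, y) = 6*y**2 + 22*y + 20; vanishes at y ∈ {-2}. (2, -2): f_x = -6 ≠ 0.
  x = 3: f_y(3, y) = 6*y**2 + 26*y + 28; vanishes at y ∈ {-2}. (3, -2): f_x = 0, f = 0 — SINGULAR.
  x = 4: f_y(4, y) = 6*y**2 + 30*y + 36; vanishes at y ∈ {-3, -2}. (4, -3): f_x = -4 ≠ 0; (4, -2): f_x = -6 ≠ 0.
Only singular point on the grid: (3, -2).
Classify: substitute x = 3 + u, y = -2 + v and expand: f = -2*u**3 + 2*u*v**2 + 2*v**3 + v**2.
No constant or linear terms (consistent with a singular point). Quadratic part: v**2. Cubic part: -2*u**3 + 2*u*v**2 + 2*v**3.
The quadratic part v**2 is a perfect square, so there is a single (double) tangent line v = 0, i.e. y = -2. Restricting the cubic part to that line (v = 0) leaves -2*u**3 ≠ 0, so f is not divisible by v and the branch is v² ≈ 2*u**3 to lowest order — this is a cusp.
Classification: cusp.


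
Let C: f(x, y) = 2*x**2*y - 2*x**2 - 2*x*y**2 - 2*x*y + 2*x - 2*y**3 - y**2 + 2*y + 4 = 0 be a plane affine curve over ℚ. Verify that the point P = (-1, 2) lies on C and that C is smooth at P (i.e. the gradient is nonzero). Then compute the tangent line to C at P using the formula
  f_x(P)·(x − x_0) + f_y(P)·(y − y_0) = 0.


Tangent line at P: -14*x - 14*y + 14 = 0.

Step 1: f(-1, 2) = 0, so P lies on C.
Step 2: partial derivatives
  f_x(x, y) = 4*x*y - 4*x - 2*y**2 - 2*y + 2, f_y(x, y) = 2*x**2 - 4*x*y - 2*x - 6*y**2 - 2*y + 2.
  f_x(P) = -14, f_y(P) = -14 (gradient nonzero, so P is smooth).
Step 3: tangent line at P: -14·(x − -1) + -14·(y − 2) = 0.
Expanding: -14*x - 14*y + 14 = 0.


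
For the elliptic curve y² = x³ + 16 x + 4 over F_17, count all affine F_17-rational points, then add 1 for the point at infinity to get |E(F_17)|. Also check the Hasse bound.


Affine points = {(0, 2), (0, 15), (1, 2), (1, 15), (4, 8), (4, 9), (7, 0), (8, 7), (8, 10), (10, 5), (10, 12), (11, 7), (11, 10), (15, 7), (15, 10), (16, 2), (16, 15)}; affine count = 17; |E(F_17)| = 18.

Discriminant check: Δ ∝ 4a³ + 27b² = 4·16³ + 27·4² = 4·4096 + 27·16 ≡ 3 (mod 17). Nonzero ⇒ E is nonsingular.
For each x ∈ F_17, compute rhs = x³ + 16·x + 4 mod 17, then count y ∈ F_17 with y² ≡ rhs.
  x = 0: rhs = 4, matching y values: 2, 15 (2 points).
  x = 1: rhs = 4, matching y values: 2, 15 (2 points).
  x = 2: rhs = 10, matching y values: none (0 points).
  x = 3: rhs = 11, matching y values: none (0 points).
  x = 4: rhs = 13, matching y values: 8, 9 (2 points).
  x = 5: rhs = 5, matching y values: none (0 points).
  x = 6: rhs = 10, matching y values: none (0 points).
  x = 7: rhs = 0, matching y values: 0 (1 points).
  x = 8: rhs = 15, matching y values: 7, 10 (2 points).
  x = 9: rhs = 10, matching y values: none (0 points).
  x = 10: rhs = 8, matching y values: 5, 12 (2 points).
  x = 11: rhs = 15, matching y values: 7, 10 (2 points).
  x = 12: rhs = 3, matching y values: none (0 points).
  x = 13: rhs = 12, matching y values: none (0 points).
  x = 14: rhs = 14, matching y values: none (0 points).
  x = 15: rhs = 15, matching y values: 7, 10 (2 points).
  x = 16: rhs = 4, matching y values: 2, 15 (2 points).
Total affine count: 17.
Full point count |E(F_17)| = 17 + 1 = 18.
Hasse bound: |18 − (17+1)| = |0| = 0 ≤ 2√17 ≈ 8.2462 ✓.


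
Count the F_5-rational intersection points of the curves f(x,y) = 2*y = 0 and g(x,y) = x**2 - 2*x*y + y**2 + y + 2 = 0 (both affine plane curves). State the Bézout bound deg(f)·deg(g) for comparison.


Common zeros: ∅; count = 0; Bézout bound = 2.

deg(f) = 1, deg(g) = 2, so Bézout bound = 2.
Scan x ∈ F_5. For each x, list the y ∈ F_5 with f(x, y) ≡ 0 and those with g(x, y) ≡ 0 (mod 5); the common zeros in that column are the intersection.
  x = 0: f ≡ 0 at y ∈ {0}; g ≡ 0 at y ∈ ∅; common: ∅.
  x = 1: f ≡ 0 at y ∈ {0}; g ≡ 0 at y ∈ {2, 4}; common: ∅.
  x = 2: f ≡ 0 at y ∈ {0}; g ≡ 0 at y ∈ {4}; common: ∅.
  x = 3: f ≡ 0 at y ∈ {0}; g ≡ 0 at y ∈ {2, 3}; common: ∅.
  x = 4: f ≡ 0 at y ∈ {0}; g ≡ 0 at y ∈ ∅; common: ∅.
Collecting: common zeros = ∅, so the count is 0.
Comparison with the Bézout bound: 0 ≤ 2 = deg(f)·deg(g), as expected for curves with no common component (the affine F_5-count falls short of the bound because intersections may lie at infinity, over extension fields, or carry multiplicity).


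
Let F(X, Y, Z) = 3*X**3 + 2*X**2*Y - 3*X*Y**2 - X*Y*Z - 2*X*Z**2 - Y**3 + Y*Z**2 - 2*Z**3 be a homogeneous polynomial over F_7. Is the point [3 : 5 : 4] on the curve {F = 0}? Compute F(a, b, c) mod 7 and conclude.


F(3,5,4) ≡ 2 (mod 7); P is NOT on the curve.

Evaluate F(3, 5, 4) term-by-term (mod 7).
  3*X**3 ↦ 3·27·1·1 = 81
  2*X**2*Y ↦ 2·9·5·1 = 90
  -3*X*Y**2 ↦ -3·3·25·1 = -225
  -X*Y*Z ↦ -1·3·5·4 = -60
  -2*X*Z**2 ↦ -2·3·1·16 = -96
  -Y**3 ↦ -1·1·125·1 = -125
  Y*Z**2 ↦ 1·1·5·16 = 80
  -2*Z**3 ↦ -2·1·1·64 = -128
Sum: F(3, 5, 4) = (81) + (90) + (-225) + (-60) + (-96) + (-125) + (80) + (-128) = -383.
Reducing mod 7: -383 ≡ 2 (mod 7).
Since F(a, b, c) ≡ 2 ≠ 0 (mod 7), P does NOT lie on the curve.


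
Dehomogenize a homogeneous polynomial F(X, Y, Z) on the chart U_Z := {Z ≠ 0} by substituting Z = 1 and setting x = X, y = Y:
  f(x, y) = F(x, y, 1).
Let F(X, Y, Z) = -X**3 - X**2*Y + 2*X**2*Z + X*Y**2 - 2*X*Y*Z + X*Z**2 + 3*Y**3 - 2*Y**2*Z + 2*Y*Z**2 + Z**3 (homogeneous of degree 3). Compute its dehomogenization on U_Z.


f(x, y) = -x**3 - x**2*y + 2*x**2 + x*y**2 - 2*x*y + x + 3*y**3 - 2*y**2 + 2*y + 1

On U_Z we set Z = 1. Each monomial c·X^i·Y^j·Z^k in F becomes c·x^i·y^j·1^k = c·x^i·y^j.
Substituting Z = 1: F(X, Y, 1) = -x**3 - x**2*y + 2*x**2 + x*y**2 - 2*x*y + x + 3*y**3 - 2*y**2 + 2*y + 1.
Note: deg(f) ≤ deg(F) = 3; strict inequality happens when F is divisible by Z (lost terms).


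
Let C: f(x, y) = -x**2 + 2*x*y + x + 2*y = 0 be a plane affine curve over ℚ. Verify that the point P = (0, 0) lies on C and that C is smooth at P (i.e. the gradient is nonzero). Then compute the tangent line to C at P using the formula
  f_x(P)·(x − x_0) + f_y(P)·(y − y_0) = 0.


Tangent line at P: x + 2*y = 0.

Step 1: f(0, 0) = 0, so P lies on C.
Step 2: partial derivatives
  f_x(x, y) = -2*x + 2*y + 1, f_y(x, y) = 2*x + 2.
  f_x(P) = 1, f_y(P) = 2 (gradient nonzero, so P is smooth).
Step 3: tangent line at P: 1·(x − 0) + 2·(y − 0) = 0.
Expanding: x + 2*y = 0.


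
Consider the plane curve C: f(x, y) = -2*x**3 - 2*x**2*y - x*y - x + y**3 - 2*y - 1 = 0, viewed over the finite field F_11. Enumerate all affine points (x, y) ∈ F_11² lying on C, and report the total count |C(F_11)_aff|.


Affine F_11-points: {(0, 4), (0, 8), (0, 10), (1, 10), (4, 3), (4, 5), (7, 7), (10, 1), (10, 9)}; count = 9.

For each of the 121 pairs (x, y) ∈ F_11², evaluate f(x, y) mod 11. Record the zeros.
  x = 0: [0↦10, 1↦9, 2↦3, 3↦9, 4↦0, 5↦4, 6↦5, 7↦9, 8↦0, 9↦6, 10↦0]  zeros at y ∈ {4, 8, 10}
  x = 1: [0↦7, 1↦3, 2↦5, 3↦8, 4↦7, 5↦8, 6↦6, 7↦7, 8↦6, 9↦9, 10↦0]  zeros at y ∈ {10}
  x = 2: [0↦3, 1↦3, 2↦9, 3↦5, 4↦8, 5↦2, 6↦4, 7↦9, 8↦1, 9↦8, 10↦3]  zeros at y ∈ ∅
  x = 3: [0↦8, 1↦8, 2↦3, 3↦10, 4↦2, 5↦7, 6↦9, 7↦3, 8↦6, 9↦2, 10↦8]  zeros at y ∈ ∅
  x = 4: [0↦10, 1↦6, 2↦8, 3↦0, 4↦10, 5↦0, 6↦9, 7↦10, 8↦9, 9↦1, 10↦3]  zeros at y ∈ {3, 5}
  x = 5: [0↦8, 1↦7, 2↦1, 3↦7, 4↦9, 5↦2, 6↦3, 7↦7, 8↦9, 9↦4, 10↦9]  zeros at y ∈ ∅
  x = 6: [0↦1, 1↦10, 2↦3, 3↦8, 4↦9, 5↦1, 6↦1, 7↦4, 8↦5, 9↦10, 10↦3]  zeros at y ∈ ∅
  x = 7: [0↦10, 1↦3, 2↦2, 3↦2, 4↦9, 5↦7, 6↦2, 7↦0, 8↦7, 9↦7, 10↦6]  zeros at y ∈ {7}
  x = 8: [0↦1, 1↦7, 2↦8, 3↦10, 4↦8, 5↦8, 6↦5, 7↦5, 8↦3, 9↦5, 10↦6]  zeros at y ∈ ∅
  x = 9: [0↦6, 1↦10, 2↦9, 3↦9, 4↦5, 5↦3, 6↦9, 7↦7, 8↦3, 9↦3, 10↦2]  zeros at y ∈ ∅
  x = 10: [0↦2, 1↦0, 2↦4, 3↦9, 4↦10, 5↦2, 6↦2, 7↦5, 8↦6, 9↦0, 10↦4]  zeros at y ∈ {1, 9}
Collecting zeros: affine points = {(0, 4), (0, 8), (0, 10), (1, 10), (4, 3), (4, 5), (7, 7), (10, 1), (10, 9)}.
Total count |C(F_11)_aff| = 9.


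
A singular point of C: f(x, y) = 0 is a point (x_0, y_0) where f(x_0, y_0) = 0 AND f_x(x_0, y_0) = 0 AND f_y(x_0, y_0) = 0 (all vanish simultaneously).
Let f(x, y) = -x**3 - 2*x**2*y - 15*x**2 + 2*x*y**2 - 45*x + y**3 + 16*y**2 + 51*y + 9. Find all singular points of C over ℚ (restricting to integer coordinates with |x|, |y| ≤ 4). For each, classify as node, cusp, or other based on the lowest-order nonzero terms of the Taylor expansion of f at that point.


Singular points: {(-3, -3)}; classification: cusp.

Compute partial derivatives:
  f_x = -3*x**2 - 4*x*y - 30*x + 2*y**2 - 45.
  f_y = -2*x**2 + 4*x*y + 3*y**2 + 32*y + 51.
Scan x_0 ∈ {−4, ..., 4}. For each x_0, f_y(x_0, y) is a polynomial in y; find its integer roots y ∈ {−4, ..., 4}, then test f_x and f at those candidates.
  x = -4: f_y(-4, y) = 3*y**2 + 16*y + 19; no integer root y with |y| ≤ 4.
  x = -3: f_y(-3, y) = 3*y**2 + 20*y + 33; vanishes at y ∈ {-3}. (-3, -3): f_x = 0, f = 0 — SINGULAR.
  x = -2: f_y(-2, y) = 3*y**2 + 24*y + 43; no integer root y with |y| ≤ 4.
  x = -1: f_y(-1, y) = 3*y**2 + 28*y + 49; no integer root y with |y| ≤ 4.
  x = 0: f_y(0, y) = 3*y**2 + 32*y + 51; no integer root y with |y| ≤ 4.
  x = 1: f_y(1, y) = 3*y**2 + 36*y + 49; no integer root y with |y| ≤ 4.
  x = 2: f_y(2, y) = 3*y**2 + 40*y + 43; no integer root y with |y| ≤ 4.
  x = 3: f_y(3, y) = 3*y**2 + 44*y + 33; no integer root y with |y| ≤ 4.
  x = 4: f_y(4, y) = 3*y**2 + 48*y + 19; no integer root y with |y| ≤ 4.
Only singular point on the grid: (-3, -3).
Classify: substitute x = -3 + u, y = -3 + v and expand: f = -u**3 - 2*u**2*v + 2*u*v**2 + v**3 + v**2.
No constant or linear terms (consistent with a singular point). Quadratic part: v**2. Cubic part: -u**3 - 2*u**2*v + 2*u*v**2 + v**3.
The quadratic part v**2 is a perfect square, so there is a single (double) tangent line v = 0, i.e. y = -3. Restricting the cubic part to that line (v = 0) leaves -u**3 ≠ 0, so f is not divisible by v and the branch is v² ≈ u**3 to lowest order — this is a cusp.
Classification: cusp.


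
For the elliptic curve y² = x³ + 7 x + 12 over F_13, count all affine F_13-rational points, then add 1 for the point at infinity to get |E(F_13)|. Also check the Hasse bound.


Affine points = {(0, 5), (0, 8), (4, 0), (5, 4), (5, 9), (6, 6), (6, 7), (7, 1), (7, 12), (10, 4), (10, 9), (11, 4), (11, 9), (12, 2), (12, 11)}; affine count = 15; |E(F_13)| = 16.

Discriminant check: Δ ∝ 4a³ + 27b² = 4·7³ + 27·12² = 4·343 + 27·144 ≡ 8 (mod 13). Nonzero ⇒ E is nonsingular.
For each x ∈ F_13, compute rhs = x³ + 7·x + 12 mod 13, then count y ∈ F_13 with y² ≡ rhs.
  x = 0: rhs = 12, matching y values: 5, 8 (2 points).
  x = 1: rhs = 7, matching y values: none (0 points).
  x = 2: rhs = 8, matching y values: none (0 points).
  x = 3: rhs = 8, matching y values: none (0 points).
  x = 4: rhs = 0, matching y values: 0 (1 points).
  x = 5: rhs = 3, matching y values: 4, 9 (2 points).
  x = 6: rhs = 10, matching y values: 6, 7 (2 points).
  x = 7: rhs = 1, matching y values: 1, 12 (2 points).
  x = 8: rhs = 8, matching y values: none (0 points).
  x = 9: rhs = 11, matching y values: none (0 points).
  x = 10: rhs = 3, matching y values: 4, 9 (2 points).
  x = 11: rhs = 3, matching y values: 4, 9 (2 points).
  x = 12: rhs = 4, matching y values: 2, 11 (2 points).
Total affine count: 15.
Full point count |E(F_13)| = 15 + 1 = 16.
Hasse bound: |16 − (13+1)| = |2| = 2 ≤ 2√13 ≈ 7.2111 ✓.


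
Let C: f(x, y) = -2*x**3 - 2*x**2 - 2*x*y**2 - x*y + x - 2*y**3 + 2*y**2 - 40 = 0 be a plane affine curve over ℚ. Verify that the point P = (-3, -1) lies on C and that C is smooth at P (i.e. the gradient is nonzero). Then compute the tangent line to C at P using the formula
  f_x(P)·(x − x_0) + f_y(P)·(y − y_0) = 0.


Tangent line at P: -42*x - 19*y - 145 = 0.

Step 1: f(-3, -1) = 0, so P lies on C.
Step 2: partial derivatives
  f_x(x, y) = -6*x**2 - 4*x - 2*y**2 - y + 1, f_y(x, y) = -4*x*y - x - 6*y**2 + 4*y.
  f_x(P) = -42, f_y(P) = -19 (gradient nonzero, so P is smooth).
Step 3: tangent line at P: -42·(x − -3) + -19·(y − -1) = 0.
Expanding: -42*x - 19*y - 145 = 0.


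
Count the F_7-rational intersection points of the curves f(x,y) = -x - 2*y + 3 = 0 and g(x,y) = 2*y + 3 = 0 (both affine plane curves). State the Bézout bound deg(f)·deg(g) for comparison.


Common zeros: {(6, 2)}; count = 1; Bézout bound = 1.

deg(f) = 1, deg(g) = 1, so Bézout bound = 1.
Scan x ∈ F_7. For each x, list the y ∈ F_7 with f(x, y) ≡ 0 and those with g(x, y) ≡ 0 (mod 7); the common zeros in that column are the intersection.
  x = 0: f ≡ 0 at y ∈ {5}; g ≡ 0 at y ∈ {2}; common: ∅.
  x = 1: f ≡ 0 at y ∈ {1}; g ≡ 0 at y ∈ {2}; common: ∅.
  x = 2: f ≡ 0 at y ∈ {4}; g ≡ 0 at y ∈ {2}; common: ∅.
  x = 3: f ≡ 0 at y ∈ {0}; g ≡ 0 at y ∈ {2}; common: ∅.
  x = 4: f ≡ 0 at y ∈ {3}; g ≡ 0 at y ∈ {2}; common: ∅.
  x = 5: f ≡ 0 at y ∈ {6}; g ≡ 0 at y ∈ {2}; common: ∅.
  x = 6: f ≡ 0 at y ∈ {2}; g ≡ 0 at y ∈ {2}; common: {2}.
Collecting: common zeros = {(6, 2)}, so the count is 1.
Comparison with the Bézout bound: 1 ≤ 1 = deg(f)·deg(g), as expected for curves with no common component (the bound is attained).


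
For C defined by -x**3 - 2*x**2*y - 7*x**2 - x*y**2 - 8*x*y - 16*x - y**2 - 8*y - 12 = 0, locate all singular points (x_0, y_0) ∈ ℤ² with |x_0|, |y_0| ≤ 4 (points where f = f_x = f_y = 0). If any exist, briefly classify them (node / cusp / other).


Singular points: {(-2, 0)}; classification: node.

Compute partial derivatives:
  f_x = -3*x**2 - 4*x*y - 14*x - y**2 - 8*y - 16.
  f_y = -2*x**2 - 2*x*y - 8*x - 2*y - 8.
Scan x_0 ∈ {−4, ..., 4}. For each x_0, f_y(x_0, y) is a polynomial in y; find its integer roots y ∈ {−4, ..., 4}, then test f_x and f at those candidates.
  x = -4: f_y(-4, y) = 6*y - 8; no integer root y with |y| ≤ 4.
  x = -3: f_y(-3, y) = 4*y - 2; no integer root y with |y| ≤ 4.
  x = -2: f_y(-2, y) = 2*y; vanishes at y ∈ {0}. (-2, 0): f_x = 0, f = 0 — SINGULAR.
  x = -1: f_y(-1, y) = -2; no integer root y with |y| ≤ 4.
  x = 0: f_y(0, y) = -2*y - 8; vanishes at y ∈ {-4}. (0, -4): f_x = 0 but f = 4 ≠ 0.
  x = 1: f_y(1, y) = -4*y - 18; no integer root y with |y| ≤ 4.
  x = 2: f_y(2, y) = -6*y - 32; no integer root y with |y| ≤ 4.
  x = 3: f_y(3, y) = -8*y - 50; no integer root y with |y| ≤ 4.
  x = 4: f_y(4, y) = -10*y - 72; no integer root y with |y| ≤ 4.
Only singular point on the grid: (-2, 0).
Classify: substitute x = -2 + u, y = 0 + v and expand: f = -u**3 - 2*u**2*v - u**2 - u*v**2 + v**2.
No constant or linear terms (consistent with a singular point). Quadratic part: -u**2 + v**2. Cubic part: -u**3 - 2*u**2*v - u*v**2.
The quadratic part v**2 - u**2 = (v − u)(v + u) splits into two distinct linear factors, so there are two distinct tangent lines y − 0 = ±(x − -2) — this is a node (ordinary double point).
Classification: node.


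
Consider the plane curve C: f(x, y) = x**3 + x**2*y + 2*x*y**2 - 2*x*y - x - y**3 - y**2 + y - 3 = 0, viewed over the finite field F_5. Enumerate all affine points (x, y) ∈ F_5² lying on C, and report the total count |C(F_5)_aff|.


Affine F_5-points: {(4, 2), (4, 3)}; count = 2.

For each of the 25 pairs (x, y) ∈ F_5², evaluate f(x, y) mod 5. Record the zeros.
  x = 0: [0↦2, 1↦1, 2↦2, 3↦4, 4↦1]  zeros at y ∈ ∅
  x = 1: [0↦2, 1↦2, 2↦3, 3↦4, 4↦4]  zeros at y ∈ ∅
  x = 2: [0↦3, 1↦1, 2↦4, 3↦1, 4↦1]  zeros at y ∈ ∅
  x = 3: [0↦1, 1↦4, 2↦1, 3↦1, 4↦3]  zeros at y ∈ ∅
  x = 4: [0↦2, 1↦2, 2↦0, 3↦0, 4↦1]  zeros at y ∈ {2, 3}
Collecting zeros: affine points = {(4, 2), (4, 3)}.
Total count |C(F_5)_aff| = 2.


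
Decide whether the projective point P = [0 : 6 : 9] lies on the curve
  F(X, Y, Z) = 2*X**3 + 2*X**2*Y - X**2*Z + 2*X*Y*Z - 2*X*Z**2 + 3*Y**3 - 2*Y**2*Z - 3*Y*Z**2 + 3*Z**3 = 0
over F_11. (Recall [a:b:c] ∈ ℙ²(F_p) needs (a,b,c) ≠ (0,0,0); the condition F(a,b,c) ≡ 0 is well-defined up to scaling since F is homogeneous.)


F(0,6,9) ≡ 3 (mod 11); P is NOT on the curve.

Evaluate F(0, 6, 9) term-by-term (mod 11).
  2*X**3 ↦ 2·0·1·1 = 0
  2*X**2*Y ↦ 2·0·6·1 = 0
  -X**2*Z ↦ -1·0·1·9 = 0
  2*X*Y*Z ↦ 2·0·6·9 = 0
  -2*X*Z**2 ↦ -2·0·1·81 = 0
  3*Y**3 ↦ 3·1·216·1 = 648
  -2*Y**2*Z ↦ -2·1·36·9 = -648
  -3*Y*Z**2 ↦ -3·1·6·81 = -1458
  3*Z**3 ↦ 3·1·1·729 = 2187
Sum: F(0, 6, 9) = (0) + (0) + (0) + (0) + (0) + (648) + (-648) + (-1458) + (2187) = 729.
Reducing mod 11: 729 ≡ 3 (mod 11).
Since F(a, b, c) ≡ 3 ≠ 0 (mod 11), P does NOT lie on the curve.


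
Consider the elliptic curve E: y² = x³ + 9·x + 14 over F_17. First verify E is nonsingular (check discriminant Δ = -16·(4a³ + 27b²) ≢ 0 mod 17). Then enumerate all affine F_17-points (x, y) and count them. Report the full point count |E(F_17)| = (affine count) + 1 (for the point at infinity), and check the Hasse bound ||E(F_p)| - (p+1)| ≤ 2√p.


Affine points = {(3, 0), (9, 5), (9, 12), (10, 4), (10, 13), (11, 4), (11, 13), (13, 4), (13, 13), (16, 2), (16, 15)}; affine count = 11; |E(F_17)| = 12.

Discriminant check: Δ ∝ 4a³ + 27b² = 4·9³ + 27·14² = 4·729 + 27·196 ≡ 14 (mod 17). Nonzero ⇒ E is nonsingular.
For each x ∈ F_17, compute rhs = x³ + 9·x + 14 mod 17, then count y ∈ F_17 with y² ≡ rhs.
  x = 0: rhs = 14, matching y values: none (0 points).
  x = 1: rhs = 7, matching y values: none (0 points).
  x = 2: rhs = 6, matching y values: none (0 points).
  x = 3: rhs = 0, matching y values: 0 (1 points).
  x = 4: rhs = 12, matching y values: none (0 points).
  x = 5: rhs = 14, matching y values: none (0 points).
  x = 6: rhs = 12, matching y values: none (0 points).
  x = 7: rhs = 12, matching y values: none (0 points).
  x = 8: rhs = 3, matching y values: none (0 points).
  x = 9: rhs = 8, matching y values: 5, 12 (2 points).
  x = 10: rhs = 16, matching y values: 4, 13 (2 points).
  x = 11: rhs = 16, matching y values: 4, 13 (2 points).
  x = 12: rhs = 14, matching y values: none (0 points).
  x = 13: rhs = 16, matching y values: 4, 13 (2 points).
  x = 14: rhs = 11, matching y values: none (0 points).
  x = 15: rhs = 5, matching y values: none (0 points).
  x = 16: rhs = 4, matching y values: 2, 15 (2 points).
Total affine count: 11.
Full point count |E(F_17)| = 11 + 1 = 12.
Hasse bound: |12 − (17+1)| = |-6| = 6 ≤ 2√17 ≈ 8.2462 ✓.


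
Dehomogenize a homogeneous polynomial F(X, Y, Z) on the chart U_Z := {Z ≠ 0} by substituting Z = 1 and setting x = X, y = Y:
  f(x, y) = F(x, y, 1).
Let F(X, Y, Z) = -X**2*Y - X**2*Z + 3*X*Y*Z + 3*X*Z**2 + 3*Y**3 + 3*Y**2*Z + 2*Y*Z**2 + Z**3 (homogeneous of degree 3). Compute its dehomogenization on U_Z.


f(x, y) = -x**2*y - x**2 + 3*x*y + 3*x + 3*y**3 + 3*y**2 + 2*y + 1

On U_Z we set Z = 1. Each monomial c·X^i·Y^j·Z^k in F becomes c·x^i·y^j·1^k = c·x^i·y^j.
Substituting Z = 1: F(X, Y, 1) = -x**2*y - x**2 + 3*x*y + 3*x + 3*y**3 + 3*y**2 + 2*y + 1.
Note: deg(f) ≤ deg(F) = 3; strict inequality happens when F is divisible by Z (lost terms).


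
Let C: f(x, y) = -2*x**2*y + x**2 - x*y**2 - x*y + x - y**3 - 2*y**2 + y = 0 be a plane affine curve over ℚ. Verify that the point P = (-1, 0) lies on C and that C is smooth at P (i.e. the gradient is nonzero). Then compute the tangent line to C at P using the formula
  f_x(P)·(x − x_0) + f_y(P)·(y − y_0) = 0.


Tangent line at P: -x - 1 = 0.

Step 1: f(-1, 0) = 0, so P lies on C.
Step 2: partial derivatives
  f_x(x, y) = -4*x*y + 2*x - y**2 - y + 1, f_y(x, y) = -2*x**2 - 2*x*y - x - 3*y**2 - 4*y + 1.
  f_x(P) = -1, f_y(P) = 0 (gradient nonzero, so P is smooth).
Step 3: tangent line at P: -1·(x − -1) + 0·(y − 0) = 0.
Expanding: -x - 1 = 0.


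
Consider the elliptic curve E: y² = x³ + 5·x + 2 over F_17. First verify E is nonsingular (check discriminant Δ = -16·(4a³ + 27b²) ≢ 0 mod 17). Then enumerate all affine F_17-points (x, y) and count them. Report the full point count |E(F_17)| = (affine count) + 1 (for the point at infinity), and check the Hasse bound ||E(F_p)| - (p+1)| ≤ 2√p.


Affine points = {(0, 6), (0, 11), (1, 5), (1, 12), (4, 1), (4, 16), (5, 4), (5, 13), (10, 7), (10, 10), (15, 1), (15, 16), (16, 8), (16, 9)}; affine count = 14; |E(F_17)| = 15.

Discriminant check: Δ ∝ 4a³ + 27b² = 4·5³ + 27·2² = 4·125 + 27·4 ≡ 13 (mod 17). Nonzero ⇒ E is nonsingular.
For each x ∈ F_17, compute rhs = x³ + 5·x + 2 mod 17, then count y ∈ F_17 with y² ≡ rhs.
  x = 0: rhs = 2, matching y values: 6, 11 (2 points).
  x = 1: rhs = 8, matching y values: 5, 12 (2 points).
  x = 2: rhs = 3, matching y values: none (0 points).
  x = 3: rhs = 10, matching y values: none (0 points).
  x = 4: rhs = 1, matching y values: 1, 16 (2 points).
  x = 5: rhs = 16, matching y values: 4, 13 (2 points).
  x = 6: rhs = 10, matching y values: none (0 points).
  x = 7: rhs = 6, matching y values: none (0 points).
  x = 8: rhs = 10, matching y values: none (0 points).
  x = 9: rhs = 11, matching y values: none (0 points).
  x = 10: rhs = 15, matching y values: 7, 10 (2 points).
  x = 11: rhs = 11, matching y values: none (0 points).
  x = 12: rhs = 5, matching y values: none (0 points).
  x = 13: rhs = 3, matching y values: none (0 points).
  x = 14: rhs = 11, matching y values: none (0 points).
  x = 15: rhs = 1, matching y values: 1, 16 (2 points).
  x = 16: rhs = 13, matching y values: 8, 9 (2 points).
Total affine count: 14.
Full point count |E(F_17)| = 14 + 1 = 15.
Hasse bound: |15 − (17+1)| = |-3| = 3 ≤ 2√17 ≈ 8.2462 ✓.


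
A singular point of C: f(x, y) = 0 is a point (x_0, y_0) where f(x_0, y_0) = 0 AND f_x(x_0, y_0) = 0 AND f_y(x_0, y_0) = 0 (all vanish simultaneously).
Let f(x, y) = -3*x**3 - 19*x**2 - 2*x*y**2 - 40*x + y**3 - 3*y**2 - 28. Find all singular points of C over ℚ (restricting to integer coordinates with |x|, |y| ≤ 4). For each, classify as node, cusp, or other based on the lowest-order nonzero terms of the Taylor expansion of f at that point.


Singular points: {(-2, 0)}; classification: node.

Compute partial derivatives:
  f_x = -9*x**2 - 38*x - 2*y**2 - 40.
  f_y = -4*x*y + 3*y**2 - 6*y.
Scan x_0 ∈ {−4, ..., 4}. For each x_0, f_y(x_0, y) is a polynomial in y; find its integer roots y ∈ {−4, ..., 4}, then test f_x and f at those candidates.
  x = -4: f_y(-4, y) = 3*y**2 + 10*y; vanishes at y ∈ {0}. (-4, 0): f_x = -32 ≠ 0.
  x = -3: f_y(-3, y) = 3*y**2 + 6*y; vanishes at y ∈ {-2, 0}. (-3, -2): f_x = -15 ≠ 0; (-3, 0): f_x = -7 ≠ 0.
  x = -2: f_y(-2, y) = 3*y**2 + 2*y; vanishes at y ∈ {0}. (-2, 0): f_x = 0, f = 0 — SINGULAR.
  x = -1: f_y(-1, y) = 3*y**2 - 2*y; vanishes at y ∈ {0}. (-1, 0): f_x = -11 ≠ 0.
  x = 0: f_y(0, y) = 3*y**2 - 6*y; vanishes at y ∈ {0, 2}. (0, 0): f_x = -40 ≠ 0; (0, 2): f_x = -48 ≠ 0.
  x = 1: f_y(1, y) = 3*y**2 - 10*y; vanishes at y ∈ {0}. (1, 0): f_x = -87 ≠ 0.
  x = 2: f_y(2, y) = 3*y**2 - 14*y; vanishes at y ∈ {0}. (2, 0): f_x = -152 ≠ 0.
  x = 3: f_y(3, y) = 3*y**2 - 18*y; vanishes at y ∈ {0}. (3, 0): f_x = -235 ≠ 0.
  x = 4: f_y(4, y) = 3*y**2 - 22*y; vanishes at y ∈ {0}. (4, 0): f_x = -336 ≠ 0.
Only singular point on the grid: (-2, 0).
Classify: substitute x = -2 + u, y = 0 + v and expand: f = -3*u**3 - u**2 - 2*u*v**2 + v**3 + v**2.
No constant or linear terms (consistent with a singular point). Quadratic part: -u**2 + v**2. Cubic part: -3*u**3 - 2*u*v**2 + v**3.
The quadratic part v**2 - u**2 = (v − u)(v + u) splits into two distinct linear factors, so there are two distinct tangent lines y − 0 = ±(x − -2) — this is a node (ordinary double point).
Classification: node.
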